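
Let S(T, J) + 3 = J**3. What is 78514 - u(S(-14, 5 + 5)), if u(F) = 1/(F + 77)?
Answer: 84324035/1074 ≈ 78514.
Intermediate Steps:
S(T, J) = -3 + J**3
u(F) = 1/(77 + F)
78514 - u(S(-14, 5 + 5)) = 78514 - 1/(77 + (-3 + (5 + 5)**3)) = 78514 - 1/(77 + (-3 + 10**3)) = 78514 - 1/(77 + (-3 + 1000)) = 78514 - 1/(77 + 997) = 78514 - 1/1074 = 84324035/1074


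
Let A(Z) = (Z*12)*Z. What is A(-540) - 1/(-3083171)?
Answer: 10788631963201/3083171 ≈ 3.4992e+6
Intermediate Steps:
A(Z) = 12*Z**2 (A(Z) = (12*Z)*Z = 12*Z**2)
A(-540) - 1/(-3083171) = 12*(-540)**2 - 1/(-3083171) = 12*291600 - 1*(-1/3083171) = 3499200 + 1/3083171 = 10788631963201/3083171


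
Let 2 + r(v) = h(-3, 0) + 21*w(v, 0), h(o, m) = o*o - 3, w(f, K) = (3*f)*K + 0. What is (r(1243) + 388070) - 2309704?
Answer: -1921630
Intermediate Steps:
w(f, K) = 3*K*f (w(f, K) = 3*K*f + 0 = 3*K*f)
h(o, m) = -3 + o**2 (h(o, m) = o**2 - 3 = -3 + o**2)
r(v) = 4 (r(v) = -2 + ((-3 + (-3)**2) + 21*(3*0*v)) = -2 + ((-3 + 9) + 21*0) = -2 + (6 + 0) = -2 + 6 = 4)
(r(1243) + 388070) - 2309704 = (4 + 388070) - 2309704 = 388074 - 2309704 = -1921630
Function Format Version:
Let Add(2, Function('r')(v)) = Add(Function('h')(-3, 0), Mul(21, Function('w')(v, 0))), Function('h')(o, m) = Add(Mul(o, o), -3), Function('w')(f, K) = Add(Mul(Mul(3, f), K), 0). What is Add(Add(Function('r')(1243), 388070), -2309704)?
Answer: -1921630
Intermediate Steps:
Function('w')(f, K) = Mul(3, K, f) (Function('w')(f, K) = Add(Mul(3, K, f), 0) = Mul(3, K, f))
Function('h')(o, m) = Add(-3, Pow(o, 2)) (Function('h')(o, m) = Add(Pow(o, 2), -3) = Add(-3, Pow(o, 2)))
Function('r')(v) = 4 (Function('r')(v) = Add(-2, Add(Add(-3, Pow(-3, 2)), Mul(21, Mul(3, 0, v)))) = Add(-2, Add(Add(-3, 9), Mul(21, 0))) = Add(-2, Add(6, 0)) = Add(-2, 6) = 4)
Add(Add(Function('r')(1243), 388070), -2309704) = Add(Add(4, 388070), -2309704) = Add(388074, -2309704) = -1921630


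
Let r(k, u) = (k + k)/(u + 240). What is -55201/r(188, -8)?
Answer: -1600829/47 ≈ -34060.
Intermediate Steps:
r(k, u) = 2*k/(240 + u) (r(k, u) = (2*k)/(240 + u) = 2*k/(240 + u))
-55201/r(188, -8) = -55201/(2*188/(240 - 8)) = -55201/(2*188/232) = -55201/(2*188*(1/232)) = -55201/47/29 = -55201*29/47 = -1600829/47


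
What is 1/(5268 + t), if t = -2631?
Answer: 1/2637 ≈ 0.00037922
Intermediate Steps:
1/(5268 + t) = 1/(5268 - 2631) = 1/2637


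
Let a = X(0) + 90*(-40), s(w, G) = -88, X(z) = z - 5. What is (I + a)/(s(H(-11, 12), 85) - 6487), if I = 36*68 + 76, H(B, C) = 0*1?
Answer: 1081/6575 ≈ 0.16441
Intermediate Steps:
H(B, C) = 0
X(z) = -5 + z
a = -3605 (a = (-5 + 0) + 90*(-40) = -5 - 3600 = -3605)
I = 2524 (I = 2448 + 76 = 2524)
(I + a)/(s(H(-11, 12), 85) - 6487) = (2524 - 3605)/(-88 - 6487) = -1081/(-6575) = -1081*(-1/6575) = 1081/6575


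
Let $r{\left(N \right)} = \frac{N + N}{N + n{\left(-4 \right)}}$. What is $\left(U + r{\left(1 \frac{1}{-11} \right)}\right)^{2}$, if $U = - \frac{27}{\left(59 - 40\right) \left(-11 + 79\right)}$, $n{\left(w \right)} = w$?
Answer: $\frac{1874161}{3380259600} \approx 0.00055444$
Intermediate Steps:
$r{\left(N \right)} = \frac{2 N}{-4 + N}$ ($r{\left(N \right)} = \frac{N + N}{N - 4} = \frac{2 N}{-4 + N}$)
$U = - \frac{27}{1292}$ ($U = - \frac{27}{19 \cdot 68} = - \frac{27}{1292} \approx -0.020898$)
$\left(U + r{\left(1 \frac{1}{-11} \right)}\right)^{2} = \left(- \frac{27}{1292} + \frac{2 \cdot 1 \frac{1}{-11}}{-4 + 1 \frac{1}{-11}}\right)^{2} = \left(- \frac{27}{1292} + \frac{2 \cdot 1 \left(- \frac{1}{11}\right)}{-4 + 1 \left(- \frac{1}{11}\right)}\right)^{2} = \left(- \frac{27}{1292} + 2 \left(- \frac{1}{11}\right) \frac{1}{-4 - \frac{1}{11}}\right)^{2} = \left(- \frac{27}{1292} + 2 \left(- \frac{1}{11}\right) \frac{1}{- \frac{45}{11}}\right)^{2} = \left(- \frac{27}{1292} + 2 \left(- \frac{1}{11}\right) \left(- \frac{11}{45}\right)\right)^{2} = \left(- \frac{27}{1292} + \frac{2}{45}\right)^{2} = \left(\frac{1369}{58140}\right)^{2} = \frac{1874161}{3380259600}$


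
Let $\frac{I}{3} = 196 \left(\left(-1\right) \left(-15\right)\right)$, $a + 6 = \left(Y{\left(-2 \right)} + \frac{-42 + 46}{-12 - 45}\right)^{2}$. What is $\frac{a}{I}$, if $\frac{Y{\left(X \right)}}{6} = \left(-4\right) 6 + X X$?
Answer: $\frac{23410421}{14328090} \approx 1.6339$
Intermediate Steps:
$Y{\left(X \right)} = -144 + 6 X^{2}$ ($Y{\left(X \right)} = 6 \left(\left(-4\right) 6 + X X\right) = 6 \left(-24 + X^{2}\right) = -144 + 6 X^{2}$)
$a = \frac{46820842}{3249}$ ($a = -6 + \left(\left(-144 + 6 \left(-2\right)^{2}\right) + \frac{-42 + 46}{-12 - 45}\right)^{2} = -6 + \left(\left(-144 + 6 \cdot 4\right) + \frac{4}{-57}\right)^{2} = -6 + \left(\left(-144 + 24\right) + 4 \left(- \frac{1}{57}\right)\right)^{2} = -6 + \left(-120 - \frac{4}{57}\right)^{2} = -6 + \left(- \frac{6844}{57}\right)^{2} = -6 + \frac{46840336}{3249} = \frac{46820842}{3249} \approx 14411.0$)
$I = 8820$ ($I = 3 \cdot 196 \left(\left(-1\right) \left(-15\right)\right) = 3 \cdot 196 \cdot 15 = 3 \cdot 2940 = 8820$)
$\frac{a}{I} = \frac{46820842}{3249 \cdot 8820} = \frac{46820842}{3249} \cdot \frac{1}{8820} = \frac{23410421}{14328090}$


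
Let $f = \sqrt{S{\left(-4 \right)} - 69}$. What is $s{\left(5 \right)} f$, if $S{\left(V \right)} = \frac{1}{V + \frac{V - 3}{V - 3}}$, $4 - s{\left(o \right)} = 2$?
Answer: $\frac{8 i \sqrt{39}}{3} \approx 16.653 i$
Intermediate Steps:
$s{\left(o \right)} = 2$ ($s{\left(o \right)} = 4 - 2 = 2$)
$S{\left(V \right)} = \frac{1}{1 + V}$ ($S{\left(V \right)} = \frac{1}{V + \frac{-3 + V}{-3 + V}} = \frac{1}{V + 1} = \frac{1}{1 + V}$)
$f = \frac{4 i \sqrt{39}}{3}$ ($f = \sqrt{\frac{1}{1 - 4} - 69} = \sqrt{\frac{1}{-3} - 69} = \sqrt{- \frac{1}{3} - 69} = \sqrt{- \frac{208}{3}} = \frac{4 i \sqrt{39}}{3} \approx 8.3267 i$)
$s{\left(5 \right)} f = 2 \frac{4 i \sqrt{39}}{3} = \frac{8 i \sqrt{39}}{3}$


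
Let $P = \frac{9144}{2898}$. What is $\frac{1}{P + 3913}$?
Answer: $\frac{161}{630501} \approx 0.00025535$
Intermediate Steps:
$P = \frac{508}{161}$ ($P = 9144 \cdot \frac{1}{2898} = \frac{508}{161} \approx 3.1553$)
$\frac{1}{P + 3913} = \frac{1}{\frac{508}{161} + 3913} = \frac{1}{\frac{630501}{161}} = \frac{161}{630501}$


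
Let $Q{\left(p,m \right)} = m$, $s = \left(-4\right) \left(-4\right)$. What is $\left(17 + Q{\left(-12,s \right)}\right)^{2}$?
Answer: $1089$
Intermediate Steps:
$s = 16$
$\left(17 + Q{\left(-12,s \right)}\right)^{2} = \left(17 + 16\right)^{2} = 33^{2} = 1089$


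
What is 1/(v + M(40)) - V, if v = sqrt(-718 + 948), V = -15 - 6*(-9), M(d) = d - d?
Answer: -39 + sqrt(230)/230 ≈ -38.934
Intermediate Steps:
M(d) = 0
V = 39 (V = -15 + 54 = 39)
v = sqrt(230) ≈ 15.166
1/(v + M(40)) - V = 1/(sqrt(230) + 0) - 1*39 = 1/(sqrt(230)) - 39 = sqrt(230)/230 - 39 = -39 + sqrt(230)/230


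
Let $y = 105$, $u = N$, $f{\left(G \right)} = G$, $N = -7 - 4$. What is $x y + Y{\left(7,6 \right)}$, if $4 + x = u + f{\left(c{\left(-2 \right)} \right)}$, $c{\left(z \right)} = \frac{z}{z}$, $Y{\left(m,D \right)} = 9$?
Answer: $-1461$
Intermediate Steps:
$c{\left(z \right)} = 1$
$N = -11$ ($N = -7 - 4 = -11$)
$u = -11$
$x = -14$ ($x = -4 + \left(-11 + 1\right) = -4 - 10 = -14$)
$x y + Y{\left(7,6 \right)} = \left(-14\right) 105 + 9 = -1470 + 9 = -1461$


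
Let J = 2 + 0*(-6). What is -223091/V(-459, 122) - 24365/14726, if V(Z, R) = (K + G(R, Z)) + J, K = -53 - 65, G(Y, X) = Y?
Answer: -821346064/22089 ≈ -37184.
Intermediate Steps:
J = 2 (J = 2 + 0 = 2)
K = -118
V(Z, R) = -116 + R (V(Z, R) = (-118 + R) + 2 = -116 + R)
-223091/V(-459, 122) - 24365/14726 = -223091/(-116 + 122) - 24365/14726 = -223091/6 - 24365*1/14726 = -223091*⅙ - 24365/14726 = -223091/6 - 24365/14726 = -821346064/22089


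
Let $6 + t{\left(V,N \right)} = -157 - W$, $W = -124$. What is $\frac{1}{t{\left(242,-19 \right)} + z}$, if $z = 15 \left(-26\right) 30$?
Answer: $- \frac{1}{11739} \approx -8.5186 \cdot 10^{-5}$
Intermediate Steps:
$t{\left(V,N \right)} = -39$ ($t{\left(V,N \right)} = -6 - 33 = -39$)
$z = -11700$ ($z = \left(-390\right) 30 = -11700$)
$\frac{1}{t{\left(242,-19 \right)} + z} = \frac{1}{-39 - 11700} = \frac{1}{-11739} = - \frac{1}{11739}$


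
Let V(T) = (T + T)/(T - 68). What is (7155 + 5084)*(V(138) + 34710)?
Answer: 14870238132/35 ≈ 4.2486e+8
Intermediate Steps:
V(T) = 2*T/(-68 + T) (V(T) = (2*T)/(-68 + T) = 2*T/(-68 + T))
(7155 + 5084)*(V(138) + 34710) = (7155 + 5084)*(2*138/(-68 + 138) + 34710) = 12239*(2*138/70 + 34710) = 12239*(2*138*(1/70) + 34710) = 12239*(138/35 + 34710) = 12239*(1214988/35) = 14870238132/35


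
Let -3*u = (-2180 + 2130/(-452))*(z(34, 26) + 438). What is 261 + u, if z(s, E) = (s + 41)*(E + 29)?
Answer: 751045131/226 ≈ 3.3232e+6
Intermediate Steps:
z(s, E) = (29 + E)*(41 + s) (z(s, E) = (41 + s)*(29 + E) = (29 + E)*(41 + s))
u = 750986145/226 (u = -(-2180 + 2130/(-452))*((1189 + 29*34 + 41*26 + 26*34) + 438)/3 = -(-2180 + 2130*(-1/452))*((1189 + 986 + 1066 + 884) + 438)/3 = -(-2180 - 1065/226)*(4125 + 438)/3 = -(-493745)*4563/678 = -1/3*(-2252958435/226) = 750986145/226 ≈ 3.3229e+6)
261 + u = 261 + 750986145/226 = 751045131/226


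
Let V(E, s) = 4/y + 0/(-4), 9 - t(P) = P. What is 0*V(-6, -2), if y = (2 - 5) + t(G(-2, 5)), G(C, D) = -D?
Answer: 0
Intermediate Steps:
t(P) = 9 - P
y = 11 (y = (2 - 5) + (9 - (-1)*5) = -3 + (9 - 1*(-5)) = -3 + (9 + 5) = -3 + 14 = 11)
V(E, s) = 4/11 (V(E, s) = 4/11 + 0/(-4) = 4*(1/11) + 0*(-¼) = 4/11 + 0 = 4/11)
0*V(-6, -2) = 0*(4/11) = 0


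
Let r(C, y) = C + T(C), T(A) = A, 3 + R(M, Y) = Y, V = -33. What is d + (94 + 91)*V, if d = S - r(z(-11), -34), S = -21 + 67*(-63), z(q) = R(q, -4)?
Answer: -10333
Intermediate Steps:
R(M, Y) = -3 + Y
z(q) = -7 (z(q) = -3 - 4 = -7)
r(C, y) = 2*C (r(C, y) = C + C = 2*C)
S = -4242 (S = -21 - 4221 = -4242)
d = -4228 (d = -4242 - 2*(-7) = -4242 - 1*(-14) = -4242 + 14 = -4228)
d + (94 + 91)*V = -4228 + (94 + 91)*(-33) = -4228 + 185*(-33) = -4228 - 6105 = -10333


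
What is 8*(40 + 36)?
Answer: 608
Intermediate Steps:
8*(40 + 36) = 8*76 = 608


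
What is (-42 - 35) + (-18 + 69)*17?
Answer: 790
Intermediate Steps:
(-42 - 35) + (-18 + 69)*17 = -77 + 51*17 = -77 + 867 = 790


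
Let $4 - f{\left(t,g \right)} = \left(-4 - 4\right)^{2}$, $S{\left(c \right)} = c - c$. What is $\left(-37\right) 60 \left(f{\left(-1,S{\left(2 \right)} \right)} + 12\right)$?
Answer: $106560$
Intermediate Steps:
$S{\left(c \right)} = 0$
$f{\left(t,g \right)} = -60$ ($f{\left(t,g \right)} = 4 - \left(-4 - 4\right)^{2} = 4 - \left(-8\right)^{2} = 4 - 64 = -60$)
$\left(-37\right) 60 \left(f{\left(-1,S{\left(2 \right)} \right)} + 12\right) = \left(-37\right) 60 \left(-60 + 12\right) = \left(-2220\right) \left(-48\right) = 106560$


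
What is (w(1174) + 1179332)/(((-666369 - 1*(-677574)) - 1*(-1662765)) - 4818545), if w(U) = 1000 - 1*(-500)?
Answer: -1180832/3144575 ≈ -0.37551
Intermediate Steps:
w(U) = 1500 (w(U) = 1000 + 500 = 1500)
(w(1174) + 1179332)/(((-666369 - 1*(-677574)) - 1*(-1662765)) - 4818545) = (1500 + 1179332)/(((-666369 - 1*(-677574)) - 1*(-1662765)) - 4818545) = 1180832/(((-666369 + 677574) + 1662765) - 4818545) = 1180832/((11205 + 1662765) - 4818545) = 1180832/(1673970 - 4818545) = 1180832/(-3144575) = 1180832*(-1/3144575) = -1180832/3144575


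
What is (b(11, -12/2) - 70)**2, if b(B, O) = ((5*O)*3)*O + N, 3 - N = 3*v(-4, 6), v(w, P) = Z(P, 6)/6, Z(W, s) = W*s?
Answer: 207025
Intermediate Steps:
v(w, P) = P (v(w, P) = (P*6)/6 = (6*P)*(1/6) = P)
N = -15 (N = 3 - 3*6 = 3 - 1*18 = 3 - 18 = -15)
b(B, O) = -15 + 15*O**2 (b(B, O) = ((5*O)*3)*O - 15 = (15*O)*O - 15 = 15*O**2 - 15 = -15 + 15*O**2)
(b(11, -12/2) - 70)**2 = ((-15 + 15*(-12/2)**2) - 70)**2 = ((-15 + 15*(-12*1/2)**2) - 70)**2 = ((-15 + 15*(-6)**2) - 70)**2 = ((-15 + 15*36) - 70)**2 = ((-15 + 540) - 70)**2 = (525 - 70)**2 = 455**2 = 207025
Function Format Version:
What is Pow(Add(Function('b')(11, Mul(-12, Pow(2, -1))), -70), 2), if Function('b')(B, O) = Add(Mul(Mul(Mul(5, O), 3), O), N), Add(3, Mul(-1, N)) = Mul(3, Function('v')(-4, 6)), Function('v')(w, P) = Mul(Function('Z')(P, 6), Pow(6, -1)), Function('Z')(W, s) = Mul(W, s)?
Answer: 207025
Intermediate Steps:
Function('v')(w, P) = P (Function('v')(w, P) = Mul(Mul(P, 6), Pow(6, -1)) = Mul(Mul(6, P), Rational(1, 6)) = P)
N = -15 (N = Add(3, Mul(-1, Mul(3, 6))) = Add(3, Mul(-1, 18)) = Add(3, -18) = -15)
Function('b')(B, O) = Add(-15, Mul(15, Pow(O, 2))) (Function('b')(B, O) = Add(Mul(Mul(Mul(5, O), 3), O), -15) = Add(Mul(Mul(15, O), O), -15) = Add(Mul(15, Pow(O, 2)), -15) = Add(-15, Mul(15, Pow(O, 2))))
Pow(Add(Function('b')(11, Mul(-12, Pow(2, -1))), -70), 2) = Pow(Add(Add(-15, Mul(15, Pow(Mul(-12, Pow(2, -1)), 2))), -70), 2) = Pow(Add(Add(-15, Mul(15, Pow(Mul(-12, Rational(1, 2)), 2))), -70), 2) = Pow(Add(Add(-15, Mul(15, Pow(-6, 2))), -70), 2) = Pow(Add(Add(-15, Mul(15, 36)), -70), 2) = Pow(Add(Add(-15, 540), -70), 2) = Pow(Add(525, -70), 2) = Pow(455, 2) = 207025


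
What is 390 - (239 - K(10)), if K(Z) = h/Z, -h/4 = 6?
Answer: 743/5 ≈ 148.60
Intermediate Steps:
h = -24 (h = -4*6 = -24)
K(Z) = -24/Z
390 - (239 - K(10)) = 390 - (239 - (-24)/10) = 390 - (239 - 1*(-12/5)) = 390 - (239 + 12/5) = 390 - 1*1207/5 = 390 - 1207/5 = 743/5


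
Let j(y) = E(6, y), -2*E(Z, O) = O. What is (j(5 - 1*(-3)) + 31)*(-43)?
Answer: -1161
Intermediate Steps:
E(Z, O) = -O/2
j(y) = -y/2
(j(5 - 1*(-3)) + 31)*(-43) = (-(5 - 1*(-3))/2 + 31)*(-43) = (-(5 + 3)/2 + 31)*(-43) = (-½*8 + 31)*(-43) = (-4 + 31)*(-43) = 27*(-43) = -1161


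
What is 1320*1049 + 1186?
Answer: 1385866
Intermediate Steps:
1320*1049 + 1186 = 1384680 + 1186 = 1385866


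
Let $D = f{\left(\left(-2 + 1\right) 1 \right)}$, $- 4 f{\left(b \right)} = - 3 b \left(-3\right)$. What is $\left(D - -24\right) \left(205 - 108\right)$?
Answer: $\frac{10185}{4} \approx 2546.3$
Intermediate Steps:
$f{\left(b \right)} = - \frac{9 b}{4}$ ($f{\left(b \right)} = - \frac{- 3 b \left(-3\right)}{4} = - \frac{9 b}{4}$)
$D = \frac{9}{4}$ ($D = - \frac{9 \left(-2 + 1\right) 1}{4} = - \frac{9 \left(\left(-1\right) 1\right)}{4} = \left(- \frac{9}{4}\right) \left(-1\right) = \frac{9}{4} \approx 2.25$)
$\left(D - -24\right) \left(205 - 108\right) = \left(\frac{9}{4} - -24\right) \left(205 - 108\right) = \left(\frac{9}{4} + 24\right) \left(205 - 108\right) = \frac{105}{4} \cdot 97 = \frac{10185}{4}$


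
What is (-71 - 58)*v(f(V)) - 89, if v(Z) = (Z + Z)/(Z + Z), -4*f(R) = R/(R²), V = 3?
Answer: -218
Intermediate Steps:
f(R) = -1/(4*R) (f(R) = -R/(4*(R²)) = -R/(4*R²) = -1/(4*R))
v(Z) = 1 (v(Z) = (2*Z)/((2*Z)) = (2*Z)*(1/(2*Z)) = 1)
(-71 - 58)*v(f(V)) - 89 = (-71 - 58)*1 - 89 = -129*1 - 89 = -129 - 89 = -218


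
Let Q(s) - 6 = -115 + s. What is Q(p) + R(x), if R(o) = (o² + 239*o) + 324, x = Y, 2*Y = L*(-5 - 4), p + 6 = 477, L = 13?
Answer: -39493/4 ≈ -9873.3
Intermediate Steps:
p = 471 (p = -6 + 477 = 471)
Y = -117/2 (Y = (13*(-5 - 4))/2 = (13*(-9))/2 = (½)*(-117) = -117/2 ≈ -58.500)
x = -117/2 ≈ -58.500
R(o) = 324 + o² + 239*o
Q(s) = -109 + s (Q(s) = 6 + (-115 + s) = -109 + s)
Q(p) + R(x) = (-109 + 471) + (324 + (-117/2)² + 239*(-117/2)) = 362 + (324 + 13689/4 - 27963/2) = 362 - 40941/4 = -39493/4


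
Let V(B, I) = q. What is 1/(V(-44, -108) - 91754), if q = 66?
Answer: -1/91688 ≈ -1.0907e-5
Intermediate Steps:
V(B, I) = 66
1/(V(-44, -108) - 91754) = 1/(66 - 91754) = 1/(-91688) = -1/91688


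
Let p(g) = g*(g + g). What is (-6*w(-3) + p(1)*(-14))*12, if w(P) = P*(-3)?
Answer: -984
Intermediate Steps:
p(g) = 2*g² (p(g) = g*(2*g) = 2*g²)
w(P) = -3*P
(-6*w(-3) + p(1)*(-14))*12 = (-(-18)*(-3) + (2*1²)*(-14))*12 = (-6*9 + (2*1)*(-14))*12 = (-54 + 2*(-14))*12 = (-54 - 28)*12 = -82*12 = -984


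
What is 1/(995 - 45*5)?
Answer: 1/770 ≈ 0.0012987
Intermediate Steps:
1/(995 - 45*5) = 1/(995 - 225) = 1/770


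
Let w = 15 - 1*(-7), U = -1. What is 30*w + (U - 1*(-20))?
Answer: 679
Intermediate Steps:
w = 22 (w = 15 + 7 = 22)
30*w + (U - 1*(-20)) = 30*22 + (-1 - 1*(-20)) = 660 + (-1 + 20) = 660 + 19 = 679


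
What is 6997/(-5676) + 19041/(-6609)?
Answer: -51439963/12504228 ≈ -4.1138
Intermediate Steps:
6997/(-5676) + 19041/(-6609) = 6997*(-1/5676) + 19041*(-1/6609) = -6997/5676 - 6347/2203 = -51439963/12504228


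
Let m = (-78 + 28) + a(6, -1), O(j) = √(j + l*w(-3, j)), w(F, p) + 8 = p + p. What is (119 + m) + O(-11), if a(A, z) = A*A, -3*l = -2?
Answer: 105 + I*√31 ≈ 105.0 + 5.5678*I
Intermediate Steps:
l = ⅔ (l = -⅓*(-2) = ⅔ ≈ 0.66667)
a(A, z) = A²
w(F, p) = -8 + 2*p (w(F, p) = -8 + (p + p) = -8 + 2*p)
O(j) = √(-16/3 + 7*j/3) (O(j) = √(j + 2*(-8 + 2*j)/3) = √(j + (-16/3 + 4*j/3)) = √(-16/3 + 7*j/3))
m = -14 (m = (-78 + 28) + 6² = -50 + 36 = -14)
(119 + m) + O(-11) = (119 - 14) + √(-48 + 21*(-11))/3 = 105 + √(-48 - 231)/3 = 105 + √(-279)/3 = 105 + (3*I*√31)/3 = 105 + I*√31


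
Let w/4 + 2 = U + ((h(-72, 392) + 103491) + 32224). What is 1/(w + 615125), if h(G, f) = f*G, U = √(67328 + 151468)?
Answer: 1045081/1092190795825 - 8*√54699/1092190795825 ≈ 9.5515e-7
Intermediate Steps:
U = 2*√54699 (U = √218796 = 2*√54699 ≈ 467.76)
h(G, f) = G*f
w = 429956 + 8*√54699 (w = -8 + 4*(2*√54699 + ((-72*392 + 103491) + 32224)) = -8 + 4*(2*√54699 + ((-28224 + 103491) + 32224)) = -8 + 4*(2*√54699 + (75267 + 32224)) = -8 + 4*(2*√54699 + 107491) = -8 + 4*(107491 + 2*√54699) = -8 + (429964 + 8*√54699) = 429956 + 8*√54699 ≈ 4.3183e+5)
1/(w + 615125) = 1/((429956 + 8*√54699) + 615125) = 1/(1045081 + 8*√54699)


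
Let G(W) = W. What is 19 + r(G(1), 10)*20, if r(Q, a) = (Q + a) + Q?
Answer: 259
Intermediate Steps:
r(Q, a) = a + 2*Q
19 + r(G(1), 10)*20 = 19 + (10 + 2*1)*20 = 19 + (10 + 2)*20 = 19 + 12*20 = 19 + 240 = 259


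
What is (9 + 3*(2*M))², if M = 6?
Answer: 2025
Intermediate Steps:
(9 + 3*(2*M))² = (9 + 3*(2*6))² = (9 + 3*12)² = (9 + 36)² = 45² = 2025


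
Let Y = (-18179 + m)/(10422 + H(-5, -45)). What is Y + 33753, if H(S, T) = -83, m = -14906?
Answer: 348939182/10339 ≈ 33750.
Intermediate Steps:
Y = -33085/10339 (Y = (-18179 - 14906)/(10422 - 83) = -33085/10339 ≈ -3.2000)
Y + 33753 = -33085/10339 + 33753 = 348939182/10339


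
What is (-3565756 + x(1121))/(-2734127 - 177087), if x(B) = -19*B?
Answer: 3587055/2911214 ≈ 1.2322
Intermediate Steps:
(-3565756 + x(1121))/(-2734127 - 177087) = (-3565756 - 19*1121)/(-2734127 - 177087) = (-3565756 - 21299)/(-2911214) = -3587055*(-1/2911214) = 3587055/2911214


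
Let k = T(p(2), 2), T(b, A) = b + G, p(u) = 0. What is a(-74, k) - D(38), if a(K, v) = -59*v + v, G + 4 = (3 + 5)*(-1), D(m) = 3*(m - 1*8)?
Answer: 606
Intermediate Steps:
D(m) = -24 + 3*m (D(m) = 3*(m - 8) = 3*(-8 + m) = -24 + 3*m)
G = -12 (G = -4 + (3 + 5)*(-1) = -4 + 8*(-1) = -4 - 8 = -12)
T(b, A) = -12 + b (T(b, A) = b - 12 = -12 + b)
k = -12 (k = -12 + 0 = -12)
a(K, v) = -58*v
a(-74, k) - D(38) = -58*(-12) - (-24 + 3*38) = 696 - (-24 + 114) = 696 - 1*90 = 696 - 90 = 606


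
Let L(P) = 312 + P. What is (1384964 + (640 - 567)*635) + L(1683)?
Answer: 1433314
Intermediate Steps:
(1384964 + (640 - 567)*635) + L(1683) = (1384964 + (640 - 567)*635) + (312 + 1683) = (1384964 + 73*635) + 1995 = (1384964 + 46355) + 1995 = 1431319 + 1995 = 1433314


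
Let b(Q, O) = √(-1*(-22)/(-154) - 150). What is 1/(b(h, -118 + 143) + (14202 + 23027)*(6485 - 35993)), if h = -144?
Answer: -7689873324/8447735962738116619 - I*√7357/8447735962738116619 ≈ -9.1029e-10 - 1.0153e-17*I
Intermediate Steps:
b(Q, O) = I*√7357/7 (b(Q, O) = √(22*(-1/154) - 150) = √(-⅐ - 150) = √(-1051/7) = I*√7357/7)
1/(b(h, -118 + 143) + (14202 + 23027)*(6485 - 35993)) = 1/(I*√7357/7 + (14202 + 23027)*(6485 - 35993)) = 1/(I*√7357/7 + 37229*(-29508)) = 1/(I*√7357/7 - 1098553332) = 1/(-1098553332 + I*√7357/7)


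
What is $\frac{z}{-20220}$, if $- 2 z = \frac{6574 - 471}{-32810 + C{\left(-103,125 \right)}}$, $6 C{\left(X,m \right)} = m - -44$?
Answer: $- \frac{6103}{1325697340} \approx -4.6036 \cdot 10^{-6}$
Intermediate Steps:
$C{\left(X,m \right)} = \frac{22}{3} + \frac{m}{6}$ ($C{\left(X,m \right)} = \frac{m - -44}{6} = \frac{m + 44}{6} = \frac{44 + m}{6} = \frac{22}{3} + \frac{m}{6}$)
$z = \frac{18309}{196691}$ ($z = - \frac{\left(6574 - 471\right) \frac{1}{-32810 + \left(\frac{22}{3} + \frac{1}{6} \cdot 125\right)}}{2} = - \frac{6103 \frac{1}{-32810 + \left(\frac{22}{3} + \frac{125}{6}\right)}}{2} = - \frac{6103 \frac{1}{-32810 + \frac{169}{6}}}{2} = - \frac{6103 \frac{1}{- \frac{196691}{6}}}{2} = - \frac{6103 \left(- \frac{6}{196691}\right)}{2} = \left(- \frac{1}{2}\right) \left(- \frac{36618}{196691}\right) = \frac{18309}{196691} \approx 0.093085$)
$\frac{z}{-20220} = \frac{18309}{196691 \left(-20220\right)} = \frac{18309}{196691} \left(- \frac{1}{20220}\right) = - \frac{6103}{1325697340}$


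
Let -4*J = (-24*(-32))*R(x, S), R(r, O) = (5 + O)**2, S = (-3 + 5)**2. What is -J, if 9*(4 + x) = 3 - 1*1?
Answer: 15552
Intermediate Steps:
S = 4 (S = 2**2 = 4)
x = -34/9 (x = -4 + (3 - 1*1)/9 = -4 + (3 - 1)/9 = -4 + (1/9)*2 = -4 + 2/9 = -34/9 ≈ -3.7778)
J = -15552 (J = -(-24*(-32))*(5 + 4)**2/4 = -192*9**2 = -192*81 = -1/4*62208 = -15552)
-J = -1*(-15552) = 15552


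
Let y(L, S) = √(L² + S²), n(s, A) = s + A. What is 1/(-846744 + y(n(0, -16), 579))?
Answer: -846744/716975066039 - √335497/716975066039 ≈ -1.1818e-6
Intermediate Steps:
n(s, A) = A + s
1/(-846744 + y(n(0, -16), 579)) = 1/(-846744 + √((-16 + 0)² + 579²)) = 1/(-846744 + √((-16)² + 335241)) = 1/(-846744 + √(256 + 335241)) = 1/(-846744 + √335497)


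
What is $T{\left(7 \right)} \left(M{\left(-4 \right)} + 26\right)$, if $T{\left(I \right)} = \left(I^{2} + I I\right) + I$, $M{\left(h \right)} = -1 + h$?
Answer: $2205$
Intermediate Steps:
$T{\left(I \right)} = I + 2 I^{2}$ ($T{\left(I \right)} = \left(I^{2} + I^{2}\right) + I = 2 I^{2} + I = I + 2 I^{2}$)
$T{\left(7 \right)} \left(M{\left(-4 \right)} + 26\right) = 7 \left(1 + 2 \cdot 7\right) \left(\left(-1 - 4\right) + 26\right) = 7 \left(1 + 14\right) \left(-5 + 26\right) = 7 \cdot 15 \cdot 21 = 105 \cdot 21 = 2205$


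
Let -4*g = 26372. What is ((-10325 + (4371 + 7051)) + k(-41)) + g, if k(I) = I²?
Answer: -3815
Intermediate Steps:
g = -6593 (g = -¼*26372 = -6593)
((-10325 + (4371 + 7051)) + k(-41)) + g = ((-10325 + (4371 + 7051)) + (-41)²) - 6593 = ((-10325 + 11422) + 1681) - 6593 = (1097 + 1681) - 6593 = 2778 - 6593 = -3815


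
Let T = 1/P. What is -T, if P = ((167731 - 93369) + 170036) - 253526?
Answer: 1/9128 ≈ 0.00010955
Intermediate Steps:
P = -9128 (P = (74362 + 170036) - 253526 = 244398 - 253526 = -9128)
T = -1/9128 (T = 1/(-9128) = -1/9128 ≈ -0.00010955)
-T = -1*(-1/9128) = 1/9128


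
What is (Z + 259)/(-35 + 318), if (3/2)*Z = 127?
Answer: 1031/849 ≈ 1.2144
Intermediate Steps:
Z = 254/3 (Z = (⅔)*127 = 254/3 ≈ 84.667)
(Z + 259)/(-35 + 318) = (254/3 + 259)/(-35 + 318) = (1031/3)/283 = (1031/3)*(1/283) = 1031/849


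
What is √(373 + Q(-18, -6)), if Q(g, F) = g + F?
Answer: √349 ≈ 18.682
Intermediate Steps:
Q(g, F) = F + g
√(373 + Q(-18, -6)) = √(373 + (-6 - 18)) = √(373 - 24) = √349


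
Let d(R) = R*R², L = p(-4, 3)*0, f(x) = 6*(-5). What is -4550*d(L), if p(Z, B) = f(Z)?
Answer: 0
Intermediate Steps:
f(x) = -30
p(Z, B) = -30
L = 0 (L = -30*0 = 0)
d(R) = R³
-4550*d(L) = -4550*0³ = -4550*0 = 0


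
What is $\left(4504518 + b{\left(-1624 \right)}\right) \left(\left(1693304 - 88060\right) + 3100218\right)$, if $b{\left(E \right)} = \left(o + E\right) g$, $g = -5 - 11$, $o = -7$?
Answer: $21318632013668$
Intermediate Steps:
$g = -16$ ($g = -5 - 11 = -16$)
$b{\left(E \right)} = 112 - 16 E$ ($b{\left(E \right)} = \left(-7 + E\right) \left(-16\right) = 112 - 16 E$)
$\left(4504518 + b{\left(-1624 \right)}\right) \left(\left(1693304 - 88060\right) + 3100218\right) = \left(4504518 + \left(112 - -25984\right)\right) \left(\left(1693304 - 88060\right) + 3100218\right) = \left(4504518 + \left(112 + 25984\right)\right) \left(\left(1693304 - 88060\right) + 3100218\right) = \left(4504518 + 26096\right) \left(1605244 + 3100218\right) = 4530614 \cdot 4705462 = 21318632013668$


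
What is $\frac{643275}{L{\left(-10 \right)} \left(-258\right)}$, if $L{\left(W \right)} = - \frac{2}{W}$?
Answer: $- \frac{1072125}{86} \approx -12467.0$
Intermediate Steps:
$\frac{643275}{L{\left(-10 \right)} \left(-258\right)} = \frac{643275}{- \frac{2}{-10} \left(-258\right)} = \frac{643275}{\left(-2\right) \left(- \frac{1}{10}\right) \left(-258\right)} = \frac{643275}{\frac{1}{5} \left(-258\right)} = \frac{643275}{- \frac{258}{5}} = 643275 \left(- \frac{5}{258}\right) = - \frac{1072125}{86}$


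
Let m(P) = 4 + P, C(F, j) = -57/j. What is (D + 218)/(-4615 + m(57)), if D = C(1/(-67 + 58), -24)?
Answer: -1763/36432 ≈ -0.048392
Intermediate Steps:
D = 19/8 (D = -57/(-24) = -57*(-1/24) = 19/8 ≈ 2.3750)
(D + 218)/(-4615 + m(57)) = (19/8 + 218)/(-4615 + (4 + 57)) = 1763/(8*(-4615 + 61)) = (1763/8)/(-4554) = (1763/8)*(-1/4554) = -1763/36432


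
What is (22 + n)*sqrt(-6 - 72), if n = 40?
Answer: 62*I*sqrt(78) ≈ 547.57*I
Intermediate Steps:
(22 + n)*sqrt(-6 - 72) = (22 + 40)*sqrt(-6 - 72) = 62*sqrt(-78) = 62*(I*sqrt(78)) = 62*I*sqrt(78)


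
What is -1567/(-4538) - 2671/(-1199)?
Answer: 13999831/5441062 ≈ 2.5730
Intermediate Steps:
-1567/(-4538) - 2671/(-1199) = -1567*(-1/4538) - 2671*(-1/1199) = 1567/4538 + 2671/1199 = 13999831/5441062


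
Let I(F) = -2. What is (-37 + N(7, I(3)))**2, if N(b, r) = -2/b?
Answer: 68121/49 ≈ 1390.2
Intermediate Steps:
(-37 + N(7, I(3)))**2 = (-37 - 2/7)**2 = (-261/7)**2 = 68121/49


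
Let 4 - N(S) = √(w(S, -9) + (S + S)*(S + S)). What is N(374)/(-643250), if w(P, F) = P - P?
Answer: 12/10375 ≈ 0.0011566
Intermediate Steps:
w(P, F) = 0
N(S) = 4 - 2*√(S²) (N(S) = 4 - √(0 + (S + S)*(S + S)) = 4 - √(0 + (2*S)*(2*S)) = 4 - √(0 + 4*S²) = 4 - √(4*S²) = 4 - 2*√(S²))
N(374)/(-643250) = (4 - 2*√(374²))/(-643250) = (4 - 2*√139876)*(-1/643250) = (4 - 2*374)*(-1/643250) = (4 - 748)*(-1/643250) = -744*(-1/643250) = 12/10375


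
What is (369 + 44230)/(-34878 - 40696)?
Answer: -44599/75574 ≈ -0.59014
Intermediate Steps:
(369 + 44230)/(-34878 - 40696) = 44599/(-75574) = 44599*(-1/75574) = -44599/75574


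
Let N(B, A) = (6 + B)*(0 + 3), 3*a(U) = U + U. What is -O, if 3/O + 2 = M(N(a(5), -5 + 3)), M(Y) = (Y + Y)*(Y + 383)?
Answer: -3/23014 ≈ -0.00013036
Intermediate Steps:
a(U) = 2*U/3 (a(U) = (U + U)/3 = (2*U)/3 = 2*U/3)
N(B, A) = 18 + 3*B (N(B, A) = (6 + B)*3 = 18 + 3*B)
M(Y) = 2*Y*(383 + Y) (M(Y) = (2*Y)*(383 + Y) = 2*Y*(383 + Y))
O = 3/23014 (O = 3/(-2 + 2*(18 + 3*((2/3)*5))*(383 + (18 + 3*((2/3)*5)))) = 3/(-2 + 2*(18 + 3*(10/3))*(383 + (18 + 3*(10/3)))) = 3/(-2 + 2*(18 + 10)*(383 + (18 + 10))) = 3/(-2 + 2*28*(383 + 28)) = 3/(-2 + 2*28*411) = 3/(-2 + 23016) = 3/23014 ≈ 0.00013036)
-O = -1*3/23014 = -3/23014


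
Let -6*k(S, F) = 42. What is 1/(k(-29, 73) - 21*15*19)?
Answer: -1/5992 ≈ -0.00016689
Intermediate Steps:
k(S, F) = -7 (k(S, F) = -⅙*42 = -7)
1/(k(-29, 73) - 21*15*19) = 1/(-7 - 21*15*19) = 1/(-7 - 315*19) = 1/(-7 - 5985) = 1/(-5992) = -1/5992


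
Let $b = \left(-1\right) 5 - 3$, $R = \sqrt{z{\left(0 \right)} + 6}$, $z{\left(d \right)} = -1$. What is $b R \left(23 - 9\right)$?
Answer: $- 112 \sqrt{5} \approx -250.44$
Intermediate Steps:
$R = \sqrt{5}$ ($R = \sqrt{-1 + 6} = \sqrt{5} \approx 2.2361$)
$b = -8$ ($b = -5 - 3 = -8$)
$b R \left(23 - 9\right) = - 8 \sqrt{5} \left(23 - 9\right) = - 8 \sqrt{5} \cdot 14 = - 112 \sqrt{5}$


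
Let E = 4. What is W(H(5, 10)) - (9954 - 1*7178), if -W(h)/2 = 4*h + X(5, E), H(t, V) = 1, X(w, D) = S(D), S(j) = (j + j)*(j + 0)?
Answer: -2848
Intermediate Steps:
S(j) = 2*j² (S(j) = (2*j)*j = 2*j²)
X(w, D) = 2*D²
W(h) = -64 - 8*h (W(h) = -2*(4*h + 2*4²) = -2*(4*h + 2*16) = -2*(4*h + 32) = -2*(32 + 4*h) = -64 - 8*h)
W(H(5, 10)) - (9954 - 1*7178) = (-64 - 8*1) - (9954 - 1*7178) = (-64 - 8) - (9954 - 7178) = -72 - 1*2776 = -72 - 2776 = -2848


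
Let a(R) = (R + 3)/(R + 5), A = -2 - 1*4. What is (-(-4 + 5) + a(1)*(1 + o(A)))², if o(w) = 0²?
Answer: ⅑ ≈ 0.11111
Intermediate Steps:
A = -6 (A = -2 - 4 = -6)
a(R) = (3 + R)/(5 + R)
o(w) = 0
(-(-4 + 5) + a(1)*(1 + o(A)))² = (-(-4 + 5) + ((3 + 1)/(5 + 1))*(1 + 0))² = (-1*1 + (4/6)*1)² = (-1 + ((⅙)*4)*1)² = (-1 + (⅔)*1)² = (-1 + ⅔)² = (-⅓)² = ⅑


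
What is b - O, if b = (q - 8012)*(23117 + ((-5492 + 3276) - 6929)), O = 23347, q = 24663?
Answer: 232624425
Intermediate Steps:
b = 232647772 (b = (24663 - 8012)*(23117 + ((-5492 + 3276) - 6929)) = 16651*(23117 + (-2216 - 6929)) = 16651*(23117 - 9145) = 16651*13972 = 232647772)
b - O = 232647772 - 1*23347 = 232647772 - 23347 = 232624425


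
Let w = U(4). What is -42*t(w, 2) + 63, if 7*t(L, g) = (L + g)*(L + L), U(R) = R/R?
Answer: 27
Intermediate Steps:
U(R) = 1
w = 1
t(L, g) = 2*L*(L + g)/7 (t(L, g) = ((L + g)*(L + L))/7 = ((L + g)*(2*L))/7 = (2*L*(L + g))/7 = 2*L*(L + g)/7)
-42*t(w, 2) + 63 = -12*(1 + 2) + 63 = -12*3 + 63 = -42*6/7 + 63 = -36 + 63 = 27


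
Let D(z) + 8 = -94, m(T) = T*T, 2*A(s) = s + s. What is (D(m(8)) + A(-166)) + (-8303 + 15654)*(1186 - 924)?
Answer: 1925694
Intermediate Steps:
A(s) = s (A(s) = (s + s)/2 = (2*s)/2 = s)
m(T) = T²
D(z) = -102 (D(z) = -8 - 94 = -102)
(D(m(8)) + A(-166)) + (-8303 + 15654)*(1186 - 924) = (-102 - 166) + (-8303 + 15654)*(1186 - 924) = -268 + 7351*262 = -268 + 1925962 = 1925694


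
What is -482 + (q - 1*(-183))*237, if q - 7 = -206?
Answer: -4274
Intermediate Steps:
q = -199 (q = 7 - 206 = -199)
-482 + (q - 1*(-183))*237 = -482 + (-199 - 1*(-183))*237 = -482 + (-199 + 183)*237 = -482 - 16*237 = -482 - 3792 = -4274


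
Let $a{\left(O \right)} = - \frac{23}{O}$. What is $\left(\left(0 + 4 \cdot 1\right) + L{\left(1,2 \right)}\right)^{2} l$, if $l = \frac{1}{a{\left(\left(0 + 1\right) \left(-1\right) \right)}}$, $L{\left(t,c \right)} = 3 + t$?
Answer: $\frac{64}{23} \approx 2.7826$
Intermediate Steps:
$l = \frac{1}{23}$ ($l = \frac{1}{\left(-23\right) \frac{1}{\left(0 + 1\right) \left(-1\right)}} = \frac{1}{\left(-23\right) \frac{1}{1 \left(-1\right)}} = \frac{1}{\left(-23\right) \frac{1}{-1}} = \frac{1}{\left(-23\right) \left(-1\right)} = \frac{1}{23} \approx 0.043478$)
$\left(\left(0 + 4 \cdot 1\right) + L{\left(1,2 \right)}\right)^{2} l = \left(\left(0 + 4 \cdot 1\right) + \left(3 + 1\right)\right)^{2} \cdot \frac{1}{23} = \left(\left(0 + 4\right) + 4\right)^{2} \cdot \frac{1}{23} = \left(4 + 4\right)^{2} \cdot \frac{1}{23} = 8^{2} \cdot \frac{1}{23} = 64 \cdot \frac{1}{23} = \frac{64}{23}$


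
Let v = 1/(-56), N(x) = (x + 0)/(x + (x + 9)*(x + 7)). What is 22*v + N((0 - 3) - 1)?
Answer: -233/308 ≈ -0.75649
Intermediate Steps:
N(x) = x/(x + (7 + x)*(9 + x)) (N(x) = x/(x + (9 + x)*(7 + x)) = x/(x + (7 + x)*(9 + x)))
v = -1/56 ≈ -0.017857
22*v + N((0 - 3) - 1) = 22*(-1/56) + ((0 - 3) - 1)/(63 + ((0 - 3) - 1)² + 17*((0 - 3) - 1)) = -11/28 + (-3 - 1)/(63 + (-3 - 1)² + 17*(-3 - 1)) = -11/28 - 4/(63 + (-4)² + 17*(-4)) = -11/28 - 4/(63 + 16 - 68) = -11/28 - 4/11 = -233/308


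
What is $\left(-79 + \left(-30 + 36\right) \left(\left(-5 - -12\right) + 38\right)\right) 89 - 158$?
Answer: $16841$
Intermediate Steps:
$\left(-79 + \left(-30 + 36\right) \left(\left(-5 - -12\right) + 38\right)\right) 89 - 158 = \left(-79 + 6 \left(\left(-5 + 12\right) + 38\right)\right) 89 - 158 = \left(-79 + 6 \left(7 + 38\right)\right) 89 - 158 = \left(-79 + 6 \cdot 45\right) 89 - 158 = \left(-79 + 270\right) 89 - 158 = 191 \cdot 89 - 158 = 16999 - 158 = 16841$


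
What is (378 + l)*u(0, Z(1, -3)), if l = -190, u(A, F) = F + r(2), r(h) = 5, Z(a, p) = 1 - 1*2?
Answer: 752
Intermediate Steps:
Z(a, p) = -1 (Z(a, p) = 1 - 2 = -1)
u(A, F) = 5 + F (u(A, F) = F + 5 = 5 + F)
(378 + l)*u(0, Z(1, -3)) = (378 - 190)*(5 - 1) = 188*4 = 752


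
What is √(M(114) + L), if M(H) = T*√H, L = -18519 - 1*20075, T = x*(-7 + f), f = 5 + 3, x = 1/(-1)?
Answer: √(-38594 - √114) ≈ 196.48*I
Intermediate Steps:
x = -1
f = 8
T = -1 (T = -(-7 + 8) = -1*1 = -1)
L = -38594 (L = -18519 - 20075 = -38594)
M(H) = -√H
√(M(114) + L) = √(-√114 - 38594) = √(-38594 - √114)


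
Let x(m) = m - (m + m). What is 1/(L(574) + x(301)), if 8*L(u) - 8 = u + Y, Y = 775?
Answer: -8/1051 ≈ -0.0076118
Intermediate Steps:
x(m) = -m (x(m) = m - 2*m = -m)
L(u) = 783/8 + u/8 (L(u) = 1 + (u + 775)/8 = 1 + (775 + u)/8 = 1 + (775/8 + u/8) = 783/8 + u/8)
1/(L(574) + x(301)) = 1/((783/8 + (⅛)*574) - 1*301) = 1/((783/8 + 287/4) - 301) = 1/(1357/8 - 301) = 1/(-1051/8) = -8/1051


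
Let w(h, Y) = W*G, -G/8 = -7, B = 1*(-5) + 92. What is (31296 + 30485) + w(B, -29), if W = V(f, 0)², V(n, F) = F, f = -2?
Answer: 61781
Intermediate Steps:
B = 87 (B = -5 + 92 = 87)
G = 56 (G = -8*(-7) = 56)
W = 0 (W = 0² = 0)
w(h, Y) = 0 (w(h, Y) = 0*56 = 0)
(31296 + 30485) + w(B, -29) = (31296 + 30485) + 0 = 61781 + 0 = 61781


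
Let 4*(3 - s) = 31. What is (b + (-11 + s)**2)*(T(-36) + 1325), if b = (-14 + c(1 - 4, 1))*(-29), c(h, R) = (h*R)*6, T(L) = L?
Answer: 24255113/16 ≈ 1.5159e+6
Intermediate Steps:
s = -19/4 (s = 3 - 1/4*31 = 3 - 31/4 = -19/4 ≈ -4.7500)
c(h, R) = 6*R*h (c(h, R) = (R*h)*6 = 6*R*h)
b = 928 (b = (-14 + 6*1*(1 - 4))*(-29) = (-14 + 6*1*(-3))*(-29) = (-14 - 18)*(-29) = -32*(-29) = 928)
(b + (-11 + s)**2)*(T(-36) + 1325) = (928 + (-11 - 19/4)**2)*(-36 + 1325) = (928 + (-63/4)**2)*1289 = (928 + 3969/16)*1289 = (18817/16)*1289 = 24255113/16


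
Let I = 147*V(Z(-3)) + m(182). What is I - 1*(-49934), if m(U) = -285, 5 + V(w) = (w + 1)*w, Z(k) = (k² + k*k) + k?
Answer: 84194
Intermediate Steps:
Z(k) = k + 2*k² (Z(k) = (k² + k²) + k = 2*k² + k = k + 2*k²)
V(w) = -5 + w*(1 + w) (V(w) = -5 + (w + 1)*w = -5 + (1 + w)*w = -5 + w*(1 + w))
I = 34260 (I = 147*(-5 - 3*(1 + 2*(-3)) + (-3*(1 + 2*(-3)))²) - 285 = 147*(-5 - 3*(1 - 6) + (-3*(1 - 6))²) - 285 = 147*(-5 - 3*(-5) + (-3*(-5))²) - 285 = 147*(-5 + 15 + 15²) - 285 = 147*(-5 + 15 + 225) - 285 = 147*235 - 285 = 34545 - 285 = 34260)
I - 1*(-49934) = 34260 - 1*(-49934) = 34260 + 49934 = 84194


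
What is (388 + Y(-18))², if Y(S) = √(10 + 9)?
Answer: (388 + √19)² ≈ 1.5395e+5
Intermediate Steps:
Y(S) = √19
(388 + Y(-18))² = (388 + √19)²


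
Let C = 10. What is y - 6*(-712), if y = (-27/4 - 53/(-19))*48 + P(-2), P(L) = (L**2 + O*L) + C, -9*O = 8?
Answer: 700702/171 ≈ 4097.7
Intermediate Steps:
O = -8/9 (O = -1/9*8 = -8/9 ≈ -0.88889)
P(L) = 10 + L**2 - 8*L/9 (P(L) = (L**2 - 8*L/9) + 10 = 10 + L**2 - 8*L/9)
y = -29810/171 (y = (-27/4 - 53/(-19))*48 + (10 + (-2)**2 - 8/9*(-2)) = (-27*1/4 - 53*(-1/19))*48 + (10 + 4 + 16/9) = (-27/4 + 53/19)*48 + 142/9 = -301/76*48 + 142/9 = -3612/19 + 142/9 = -29810/171 ≈ -174.33)
y - 6*(-712) = -29810/171 - 6*(-712) = -29810/171 - 1*(-4272) = -29810/171 + 4272 = 700702/171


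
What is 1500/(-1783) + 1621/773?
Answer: 1730743/1378259 ≈ 1.2557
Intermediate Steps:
1500/(-1783) + 1621/773 = 1500*(-1/1783) + 1621*(1/773) = -1500/1783 + 1621/773 = 1730743/1378259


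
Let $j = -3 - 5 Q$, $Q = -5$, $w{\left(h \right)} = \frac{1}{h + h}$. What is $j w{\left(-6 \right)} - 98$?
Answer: $- \frac{599}{6} \approx -99.833$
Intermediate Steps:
$w{\left(h \right)} = \frac{1}{2 h}$
$j = 22$ ($j = -3 - -25 = -3 + 25 = 22$)
$j w{\left(-6 \right)} - 98 = 22 \frac{1}{2 \left(-6\right)} - 98 = 22 \cdot \frac{1}{2} \left(- \frac{1}{6}\right) - 98 = 22 \left(- \frac{1}{12}\right) - 98 = - \frac{11}{6} - 98 = - \frac{599}{6}$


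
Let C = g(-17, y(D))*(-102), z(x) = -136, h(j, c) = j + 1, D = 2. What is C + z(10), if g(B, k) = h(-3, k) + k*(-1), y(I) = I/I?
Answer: 170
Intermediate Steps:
y(I) = 1
h(j, c) = 1 + j
g(B, k) = -2 - k (g(B, k) = (1 - 3) + k*(-1) = -2 - k)
C = 306 (C = (-2 - 1*1)*(-102) = (-2 - 1)*(-102) = -3*(-102) = 306)
C + z(10) = 306 - 136 = 170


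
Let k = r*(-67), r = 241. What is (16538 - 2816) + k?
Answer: -2425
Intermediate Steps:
k = -16147 (k = 241*(-67) = -16147)
(16538 - 2816) + k = (16538 - 2816) - 16147 = 13722 - 16147 = -2425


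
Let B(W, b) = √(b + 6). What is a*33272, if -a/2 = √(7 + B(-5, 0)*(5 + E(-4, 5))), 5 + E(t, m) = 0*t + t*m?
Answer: -66544*√(7 - 20*√6) ≈ -4.312e+5*I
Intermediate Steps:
E(t, m) = -5 + m*t (E(t, m) = -5 + (0*t + t*m) = -5 + (0 + m*t) = -5 + m*t)
B(W, b) = √(6 + b)
a = -2*√(7 - 20*√6) (a = -2*√(7 + √(6 + 0)*(5 + (-5 + 5*(-4)))) = -2*√(7 + √6*(5 + (-5 - 20))) = -2*√(7 + √6*(5 - 25)) = -2*√(7 + √6*(-20)) = -2*√(7 - 20*√6) ≈ -12.96*I)
a*33272 = -2*√(7 - 20*√6)*33272 = -66544*√(7 - 20*√6)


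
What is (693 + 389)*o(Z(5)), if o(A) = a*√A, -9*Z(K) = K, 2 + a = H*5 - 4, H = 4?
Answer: 15148*I*√5/3 ≈ 11291.0*I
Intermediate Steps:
a = 14 (a = -2 + (4*5 - 4) = -2 + (20 - 4) = -2 + 16 = 14)
Z(K) = -K/9
o(A) = 14*√A
(693 + 389)*o(Z(5)) = (693 + 389)*(14*√(-⅑*5)) = 1082*(14*√(-5/9)) = 1082*(14*(I*√5/3)) = 1082*(14*I*√5/3) = 15148*I*√5/3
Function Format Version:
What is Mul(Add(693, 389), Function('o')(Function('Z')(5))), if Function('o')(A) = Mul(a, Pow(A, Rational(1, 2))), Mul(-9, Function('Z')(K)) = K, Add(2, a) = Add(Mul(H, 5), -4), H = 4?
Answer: Mul(Rational(15148, 3), I, Pow(5, Rational(1, 2))) ≈ Mul(11291., I)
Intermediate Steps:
a = 14 (a = Add(-2, Add(Mul(4, 5), -4)) = Add(-2, Add(20, -4)) = Add(-2, 16) = 14)
Function('Z')(K) = Mul(Rational(-1, 9), K)
Function('o')(A) = Mul(14, Pow(A, Rational(1, 2)))
Mul(Add(693, 389), Function('o')(Function('Z')(5))) = Mul(Add(693, 389), Mul(14, Pow(Mul(Rational(-1, 9), 5), Rational(1, 2)))) = Mul(1082, Mul(14, Pow(Rational(-5, 9), Rational(1, 2)))) = Mul(1082, Mul(14, Mul(Rational(1, 3), I, Pow(5, Rational(1, 2))))) = Mul(1082, Mul(Rational(14, 3), I, Pow(5, Rational(1, 2)))) = Mul(Rational(15148, 3), I, Pow(5, Rational(1, 2)))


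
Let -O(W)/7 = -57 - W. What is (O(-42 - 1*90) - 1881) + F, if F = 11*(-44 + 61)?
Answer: -2219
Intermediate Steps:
O(W) = 399 + 7*W (O(W) = -7*(-57 - W) = 399 + 7*W)
F = 187 (F = 11*17 = 187)
(O(-42 - 1*90) - 1881) + F = ((399 + 7*(-42 - 1*90)) - 1881) + 187 = ((399 + 7*(-42 - 90)) - 1881) + 187 = ((399 + 7*(-132)) - 1881) + 187 = ((399 - 924) - 1881) + 187 = (-525 - 1881) + 187 = -2406 + 187 = -2219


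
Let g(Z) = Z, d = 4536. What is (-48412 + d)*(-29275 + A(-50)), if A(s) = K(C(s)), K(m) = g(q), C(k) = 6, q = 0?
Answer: 1284469900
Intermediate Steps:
K(m) = 0
A(s) = 0
(-48412 + d)*(-29275 + A(-50)) = (-48412 + 4536)*(-29275 + 0) = -43876*(-29275) = 1284469900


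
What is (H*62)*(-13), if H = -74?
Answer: 59644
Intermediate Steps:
(H*62)*(-13) = -74*62*(-13) = -4588*(-13) = 59644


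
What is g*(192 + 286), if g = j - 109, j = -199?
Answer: -147224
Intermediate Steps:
g = -308 (g = -199 - 109 = -308)
g*(192 + 286) = -308*(192 + 286) = -308*478 = -147224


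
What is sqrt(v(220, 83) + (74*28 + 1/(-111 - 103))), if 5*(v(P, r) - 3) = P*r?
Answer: sqrt(262273478)/214 ≈ 75.677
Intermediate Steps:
v(P, r) = 3 + P*r/5 (v(P, r) = 3 + (P*r)/5 = 3 + P*r/5)
sqrt(v(220, 83) + (74*28 + 1/(-111 - 103))) = sqrt((3 + (1/5)*220*83) + (74*28 + 1/(-111 - 103))) = sqrt((3 + 3652) + (2072 + 1/(-214))) = sqrt(3655 + (2072 - 1/214)) = sqrt(3655 + 443407/214) = sqrt(1225577/214) = sqrt(262273478)/214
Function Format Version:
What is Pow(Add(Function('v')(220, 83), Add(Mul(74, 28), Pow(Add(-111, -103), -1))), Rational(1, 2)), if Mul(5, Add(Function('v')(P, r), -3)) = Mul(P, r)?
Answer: Mul(Rational(1, 214), Pow(262273478, Rational(1, 2))) ≈ 75.677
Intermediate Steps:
Function('v')(P, r) = Add(3, Mul(Rational(1, 5), P, r)) (Function('v')(P, r) = Add(3, Mul(Rational(1, 5), Mul(P, r))) = Add(3, Mul(Rational(1, 5), P, r)))
Pow(Add(Function('v')(220, 83), Add(Mul(74, 28), Pow(Add(-111, -103), -1))), Rational(1, 2)) = Pow(Add(Add(3, Mul(Rational(1, 5), 220, 83)), Add(Mul(74, 28), Pow(Add(-111, -103), -1))), Rational(1, 2)) = Pow(Add(Add(3, 3652), Add(2072, Pow(-214, -1))), Rational(1, 2)) = Pow(Add(3655, Add(2072, Rational(-1, 214))), Rational(1, 2)) = Pow(Add(3655, Rational(443407, 214)), Rational(1, 2)) = Pow(Rational(1225577, 214), Rational(1, 2)) = Mul(Rational(1, 214), Pow(262273478, Rational(1, 2)))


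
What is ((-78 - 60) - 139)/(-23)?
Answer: 277/23 ≈ 12.043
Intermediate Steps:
((-78 - 60) - 139)/(-23) = (-138 - 139)*(-1/23) = -277*(-1/23) = 277/23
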